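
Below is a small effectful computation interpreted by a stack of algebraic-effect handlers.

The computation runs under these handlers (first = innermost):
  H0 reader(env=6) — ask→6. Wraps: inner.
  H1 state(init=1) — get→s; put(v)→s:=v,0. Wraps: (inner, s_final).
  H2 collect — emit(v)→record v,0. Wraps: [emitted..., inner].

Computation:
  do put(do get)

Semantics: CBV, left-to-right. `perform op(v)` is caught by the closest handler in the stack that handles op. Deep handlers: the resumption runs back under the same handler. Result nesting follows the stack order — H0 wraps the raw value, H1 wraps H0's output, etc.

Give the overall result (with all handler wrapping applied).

Answer: [(0, 1)]

Step-by-step:
get @ H1 ⇒ 1
put(1) @ H1 ⇒ s:=1
H0 returns 0
H1 returns (0, 1)
H2 returns [(0, 1)]
= [(0, 1)]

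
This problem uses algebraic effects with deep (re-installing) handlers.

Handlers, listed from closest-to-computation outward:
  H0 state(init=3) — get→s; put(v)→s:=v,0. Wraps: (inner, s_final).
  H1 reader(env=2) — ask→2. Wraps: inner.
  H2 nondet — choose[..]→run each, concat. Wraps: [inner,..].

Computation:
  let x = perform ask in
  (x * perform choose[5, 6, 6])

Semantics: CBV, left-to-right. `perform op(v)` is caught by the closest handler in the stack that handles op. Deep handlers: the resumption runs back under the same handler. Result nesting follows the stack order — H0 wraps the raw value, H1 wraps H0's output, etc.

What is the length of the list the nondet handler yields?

Step-by-step:
ask @ H1 ⇒ 2
choose[5, 6, 6] @ H2
  branch[0] choose=5:
    H0 returns (10, 3)
    H1 returns (10, 3)
    H2 returns [(10, 3)]
  branch[1] choose=6:
    H0 returns (12, 3)
    H1 returns (12, 3)
    H2 returns [(12, 3)]
  branch[2] choose=6:
    H0 returns (12, 3)
    H1 returns (12, 3)
    H2 returns [(12, 3)]
= [(10, 3), (12, 3), (12, 3)]

Answer: 3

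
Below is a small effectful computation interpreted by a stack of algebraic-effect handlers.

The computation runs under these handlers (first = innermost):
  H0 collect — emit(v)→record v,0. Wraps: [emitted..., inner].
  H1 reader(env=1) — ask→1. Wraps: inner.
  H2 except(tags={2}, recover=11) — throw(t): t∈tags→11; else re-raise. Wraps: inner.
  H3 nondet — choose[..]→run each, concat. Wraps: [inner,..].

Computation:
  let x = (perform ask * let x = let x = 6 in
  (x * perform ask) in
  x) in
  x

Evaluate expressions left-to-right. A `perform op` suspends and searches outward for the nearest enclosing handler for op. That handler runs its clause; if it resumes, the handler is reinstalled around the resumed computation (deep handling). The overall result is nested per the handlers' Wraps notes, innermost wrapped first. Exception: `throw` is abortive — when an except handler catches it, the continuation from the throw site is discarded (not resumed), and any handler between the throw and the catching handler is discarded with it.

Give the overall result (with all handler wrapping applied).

Evaluation trace:
ask @ H1 ⇒ 1
ask @ H1 ⇒ 1
H0 returns [6]
H1 returns [6]
H2 returns [6]
H3 returns [[6]]
= [[6]]

Answer: [[6]]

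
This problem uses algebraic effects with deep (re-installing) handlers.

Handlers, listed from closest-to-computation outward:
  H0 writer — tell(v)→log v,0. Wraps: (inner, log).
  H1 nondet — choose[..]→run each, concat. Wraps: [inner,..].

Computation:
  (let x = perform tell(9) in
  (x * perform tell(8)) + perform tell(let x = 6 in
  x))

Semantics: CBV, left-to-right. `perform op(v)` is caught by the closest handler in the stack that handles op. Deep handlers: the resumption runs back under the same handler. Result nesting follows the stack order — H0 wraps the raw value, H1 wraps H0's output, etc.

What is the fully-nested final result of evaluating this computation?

Answer: [(0, (9, 8, 6))]

Evaluation trace:
tell(9) @ H0 ⇒ log+=9
tell(8) @ H0 ⇒ log+=8
tell(6) @ H0 ⇒ log+=6
H0 returns (0, (9, 8, 6))
H1 returns [(0, (9, 8, 6))]
= [(0, (9, 8, 6))]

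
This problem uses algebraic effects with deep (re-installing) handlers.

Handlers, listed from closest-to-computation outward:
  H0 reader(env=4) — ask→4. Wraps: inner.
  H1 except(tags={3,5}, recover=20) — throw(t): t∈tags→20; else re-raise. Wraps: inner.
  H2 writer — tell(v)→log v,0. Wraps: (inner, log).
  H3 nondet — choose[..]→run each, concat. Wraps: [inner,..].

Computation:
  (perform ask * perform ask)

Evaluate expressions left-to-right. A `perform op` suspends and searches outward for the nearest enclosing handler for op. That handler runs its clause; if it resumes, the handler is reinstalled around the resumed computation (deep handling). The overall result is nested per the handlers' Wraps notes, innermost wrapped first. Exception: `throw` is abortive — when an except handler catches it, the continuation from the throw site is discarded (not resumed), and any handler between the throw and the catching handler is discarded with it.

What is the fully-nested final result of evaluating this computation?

Answer: [(16, ())]

Evaluation trace:
ask @ H0 ⇒ 4
ask @ H0 ⇒ 4
H0 returns 16
H1 returns 16
H2 returns (16, ())
H3 returns [(16, ())]
= [(16, ())]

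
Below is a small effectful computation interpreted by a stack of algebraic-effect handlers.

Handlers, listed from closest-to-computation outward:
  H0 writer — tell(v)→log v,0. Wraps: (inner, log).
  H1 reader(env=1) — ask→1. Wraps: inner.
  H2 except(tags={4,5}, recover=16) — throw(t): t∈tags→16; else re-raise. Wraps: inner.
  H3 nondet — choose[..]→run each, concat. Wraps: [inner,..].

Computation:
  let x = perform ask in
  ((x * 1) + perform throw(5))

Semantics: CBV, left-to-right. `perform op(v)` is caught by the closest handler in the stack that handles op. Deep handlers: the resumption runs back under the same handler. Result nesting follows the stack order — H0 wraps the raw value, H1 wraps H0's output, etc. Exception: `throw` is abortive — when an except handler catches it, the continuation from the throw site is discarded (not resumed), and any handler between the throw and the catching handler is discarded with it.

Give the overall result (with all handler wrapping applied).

Working:
ask @ H1 ⇒ 1
throw(5) @ H2 caught ⇒ 16
H3 returns [16]
= [16]

Answer: [16]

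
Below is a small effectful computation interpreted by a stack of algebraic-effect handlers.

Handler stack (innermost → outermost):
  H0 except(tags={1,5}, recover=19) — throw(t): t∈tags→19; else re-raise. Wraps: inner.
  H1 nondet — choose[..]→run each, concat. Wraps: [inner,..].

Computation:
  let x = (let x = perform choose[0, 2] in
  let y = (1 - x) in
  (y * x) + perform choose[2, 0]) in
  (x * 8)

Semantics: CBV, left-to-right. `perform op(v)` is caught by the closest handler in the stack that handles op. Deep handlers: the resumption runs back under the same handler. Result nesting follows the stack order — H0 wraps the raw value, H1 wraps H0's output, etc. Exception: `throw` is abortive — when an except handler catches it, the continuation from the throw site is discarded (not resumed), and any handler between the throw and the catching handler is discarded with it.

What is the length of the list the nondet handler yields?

Answer: 4

Step-by-step:
choose[0, 2] @ H1
  branch[0] choose=0:
    choose[2, 0] @ H1
      branch[0] choose=2:
        H0 returns 16
        H1 returns [16]
      branch[1] choose=0:
        H0 returns 0
        H1 returns [0]
  branch[1] choose=2:
    choose[2, 0] @ H1
      branch[0] choose=2:
        H0 returns 0
        H1 returns [0]
      branch[1] choose=0:
        H0 returns -16
        H1 returns [-16]
= [16, 0, 0, -16]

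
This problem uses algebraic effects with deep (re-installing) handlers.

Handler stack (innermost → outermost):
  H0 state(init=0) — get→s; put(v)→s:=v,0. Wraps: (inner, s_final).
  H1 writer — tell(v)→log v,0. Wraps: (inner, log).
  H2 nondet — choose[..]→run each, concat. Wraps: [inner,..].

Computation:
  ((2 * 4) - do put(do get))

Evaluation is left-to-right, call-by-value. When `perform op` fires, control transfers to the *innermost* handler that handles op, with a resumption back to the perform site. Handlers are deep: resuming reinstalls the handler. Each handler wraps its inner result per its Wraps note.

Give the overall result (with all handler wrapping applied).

Working:
get @ H0 ⇒ 0
put(0) @ H0 ⇒ s:=0
H0 returns (8, 0)
H1 returns ((8, 0), ())
H2 returns [((8, 0), ())]
= [((8, 0), ())]

Answer: [((8, 0), ())]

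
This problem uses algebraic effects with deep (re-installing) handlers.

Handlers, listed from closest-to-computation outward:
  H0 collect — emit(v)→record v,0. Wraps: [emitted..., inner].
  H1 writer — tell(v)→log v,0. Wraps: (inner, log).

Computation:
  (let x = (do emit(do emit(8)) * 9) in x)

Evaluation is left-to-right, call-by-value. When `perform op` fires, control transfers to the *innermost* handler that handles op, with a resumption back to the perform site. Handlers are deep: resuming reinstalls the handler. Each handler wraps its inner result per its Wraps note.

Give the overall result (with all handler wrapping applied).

Answer: ([8, 0, 0], ())

Evaluation trace:
emit(8) @ H0 ⇒ out+=8
emit(0) @ H0 ⇒ out+=0
H0 returns [8, 0, 0]
H1 returns ([8, 0, 0], ())
= ([8, 0, 0], ())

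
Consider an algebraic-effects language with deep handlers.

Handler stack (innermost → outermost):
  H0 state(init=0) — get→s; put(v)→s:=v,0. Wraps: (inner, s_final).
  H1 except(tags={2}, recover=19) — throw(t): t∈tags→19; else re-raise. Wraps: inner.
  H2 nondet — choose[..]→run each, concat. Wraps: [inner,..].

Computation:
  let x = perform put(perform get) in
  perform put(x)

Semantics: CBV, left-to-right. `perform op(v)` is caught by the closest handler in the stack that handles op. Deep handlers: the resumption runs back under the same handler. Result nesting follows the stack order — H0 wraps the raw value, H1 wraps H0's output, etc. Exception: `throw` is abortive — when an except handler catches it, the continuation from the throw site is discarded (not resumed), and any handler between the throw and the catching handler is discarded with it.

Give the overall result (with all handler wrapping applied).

Evaluation trace:
get @ H0 ⇒ 0
put(0) @ H0 ⇒ s:=0
put(0) @ H0 ⇒ s:=0
H0 returns (0, 0)
H1 returns (0, 0)
H2 returns [(0, 0)]
= [(0, 0)]

Answer: [(0, 0)]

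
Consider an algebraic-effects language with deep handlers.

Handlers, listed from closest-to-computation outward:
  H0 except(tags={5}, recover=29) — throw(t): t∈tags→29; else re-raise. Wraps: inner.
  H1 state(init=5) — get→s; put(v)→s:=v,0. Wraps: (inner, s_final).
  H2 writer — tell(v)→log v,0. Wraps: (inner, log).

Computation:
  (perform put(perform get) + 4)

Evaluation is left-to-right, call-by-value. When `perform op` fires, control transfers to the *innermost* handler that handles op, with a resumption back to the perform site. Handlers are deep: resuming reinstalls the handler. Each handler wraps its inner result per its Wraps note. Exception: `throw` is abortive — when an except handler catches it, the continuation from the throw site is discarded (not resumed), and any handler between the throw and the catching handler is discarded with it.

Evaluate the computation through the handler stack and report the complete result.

Answer: ((4, 5), ())

Step-by-step:
get @ H1 ⇒ 5
put(5) @ H1 ⇒ s:=5
H0 returns 4
H1 returns (4, 5)
H2 returns ((4, 5), ())
= ((4, 5), ())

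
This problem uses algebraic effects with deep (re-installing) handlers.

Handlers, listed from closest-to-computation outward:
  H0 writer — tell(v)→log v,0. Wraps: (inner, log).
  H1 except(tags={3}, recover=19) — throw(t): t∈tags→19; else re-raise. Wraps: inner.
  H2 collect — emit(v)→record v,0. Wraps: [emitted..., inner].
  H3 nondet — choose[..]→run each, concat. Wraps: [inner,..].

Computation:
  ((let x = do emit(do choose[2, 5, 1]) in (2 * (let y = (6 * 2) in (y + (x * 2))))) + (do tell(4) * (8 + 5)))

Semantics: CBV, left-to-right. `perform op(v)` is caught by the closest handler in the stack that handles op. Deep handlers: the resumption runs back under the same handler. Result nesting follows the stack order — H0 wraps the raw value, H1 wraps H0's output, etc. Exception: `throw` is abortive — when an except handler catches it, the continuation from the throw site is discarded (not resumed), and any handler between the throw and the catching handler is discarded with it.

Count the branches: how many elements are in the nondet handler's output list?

Answer: 3

Step-by-step:
choose[2, 5, 1] @ H3
  branch[0] choose=2:
    emit(2) @ H2 ⇒ out+=2
    tell(4) @ H0 ⇒ log+=4
    H0 returns (24, (4))
    H1 returns (24, (4))
    H2 returns [2, (24, (4))]
    H3 returns [[2, (24, (4))]]
  branch[1] choose=5:
    emit(5) @ H2 ⇒ out+=5
    tell(4) @ H0 ⇒ log+=4
    H0 returns (24, (4))
    H1 returns (24, (4))
    H2 returns [5, (24, (4))]
    H3 returns [[5, (24, (4))]]
  branch[2] choose=1:
    emit(1) @ H2 ⇒ out+=1
    tell(4) @ H0 ⇒ log+=4
    H0 returns (24, (4))
    H1 returns (24, (4))
    H2 returns [1, (24, (4))]
    H3 returns [[1, (24, (4))]]
= [[2, (24, (4))], [5, (24, (4))], [1, (24, (4))]]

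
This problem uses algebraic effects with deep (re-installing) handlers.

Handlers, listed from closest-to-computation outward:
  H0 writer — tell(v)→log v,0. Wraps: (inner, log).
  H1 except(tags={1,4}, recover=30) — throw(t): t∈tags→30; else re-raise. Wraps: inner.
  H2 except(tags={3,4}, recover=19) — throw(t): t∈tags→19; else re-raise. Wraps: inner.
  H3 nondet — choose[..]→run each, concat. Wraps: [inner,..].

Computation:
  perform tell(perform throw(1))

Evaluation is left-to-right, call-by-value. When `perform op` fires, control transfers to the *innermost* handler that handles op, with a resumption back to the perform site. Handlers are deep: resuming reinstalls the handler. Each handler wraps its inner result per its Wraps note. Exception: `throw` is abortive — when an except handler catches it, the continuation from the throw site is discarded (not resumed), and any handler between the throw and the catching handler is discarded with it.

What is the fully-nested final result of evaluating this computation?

Working:
throw(1) @ H1 caught ⇒ 30
H2 returns 30
H3 returns [30]
= [30]

Answer: [30]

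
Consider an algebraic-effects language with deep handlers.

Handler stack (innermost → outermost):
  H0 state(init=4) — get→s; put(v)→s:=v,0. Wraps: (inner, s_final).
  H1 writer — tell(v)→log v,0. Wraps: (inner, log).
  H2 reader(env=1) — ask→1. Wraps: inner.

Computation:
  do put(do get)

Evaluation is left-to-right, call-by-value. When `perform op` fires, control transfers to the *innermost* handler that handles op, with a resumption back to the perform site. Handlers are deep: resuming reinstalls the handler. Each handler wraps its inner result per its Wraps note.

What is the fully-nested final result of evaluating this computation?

Answer: ((0, 4), ())

Evaluation trace:
get @ H0 ⇒ 4
put(4) @ H0 ⇒ s:=4
H0 returns (0, 4)
H1 returns ((0, 4), ())
H2 returns ((0, 4), ())
= ((0, 4), ())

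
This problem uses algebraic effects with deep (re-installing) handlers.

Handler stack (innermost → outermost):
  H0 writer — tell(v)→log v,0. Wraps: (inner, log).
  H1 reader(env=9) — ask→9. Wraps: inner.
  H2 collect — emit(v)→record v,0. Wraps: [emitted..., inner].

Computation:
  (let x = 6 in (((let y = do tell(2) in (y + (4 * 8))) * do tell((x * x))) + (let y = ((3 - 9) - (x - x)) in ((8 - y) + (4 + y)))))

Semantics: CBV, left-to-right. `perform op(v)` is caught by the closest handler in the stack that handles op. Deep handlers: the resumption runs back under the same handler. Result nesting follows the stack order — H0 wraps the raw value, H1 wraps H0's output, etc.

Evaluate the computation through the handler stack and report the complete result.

Working:
tell(2) @ H0 ⇒ log+=2
tell(36) @ H0 ⇒ log+=36
H0 returns (12, (2, 36))
H1 returns (12, (2, 36))
H2 returns [(12, (2, 36))]
= [(12, (2, 36))]

Answer: [(12, (2, 36))]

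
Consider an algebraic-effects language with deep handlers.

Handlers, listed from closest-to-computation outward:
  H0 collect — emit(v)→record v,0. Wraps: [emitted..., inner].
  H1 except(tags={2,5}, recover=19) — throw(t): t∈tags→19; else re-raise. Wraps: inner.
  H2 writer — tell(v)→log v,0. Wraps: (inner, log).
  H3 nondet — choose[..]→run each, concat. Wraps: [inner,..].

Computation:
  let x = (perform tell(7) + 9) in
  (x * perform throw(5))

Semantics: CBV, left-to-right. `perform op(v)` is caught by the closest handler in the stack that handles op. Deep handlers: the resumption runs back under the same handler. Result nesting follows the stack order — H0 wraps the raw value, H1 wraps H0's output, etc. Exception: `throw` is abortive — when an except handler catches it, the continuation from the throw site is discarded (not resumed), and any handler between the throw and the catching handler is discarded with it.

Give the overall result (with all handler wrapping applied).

Answer: [(19, (7))]

Step-by-step:
tell(7) @ H2 ⇒ log+=7
throw(5) @ H1 caught ⇒ 19
H2 returns (19, (7))
H3 returns [(19, (7))]
= [(19, (7))]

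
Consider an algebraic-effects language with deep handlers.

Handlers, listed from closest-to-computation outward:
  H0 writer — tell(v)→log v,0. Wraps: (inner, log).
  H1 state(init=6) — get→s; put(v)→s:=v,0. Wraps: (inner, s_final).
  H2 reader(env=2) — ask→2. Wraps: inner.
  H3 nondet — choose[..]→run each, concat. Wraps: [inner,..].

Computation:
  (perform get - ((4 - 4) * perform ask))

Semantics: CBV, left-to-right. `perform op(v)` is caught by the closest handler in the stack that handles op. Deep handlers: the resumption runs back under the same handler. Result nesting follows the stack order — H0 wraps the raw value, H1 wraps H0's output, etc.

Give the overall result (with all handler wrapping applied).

Answer: [((6, ()), 6)]

Working:
get @ H1 ⇒ 6
ask @ H2 ⇒ 2
H0 returns (6, ())
H1 returns ((6, ()), 6)
H2 returns ((6, ()), 6)
H3 returns [((6, ()), 6)]
= [((6, ()), 6)]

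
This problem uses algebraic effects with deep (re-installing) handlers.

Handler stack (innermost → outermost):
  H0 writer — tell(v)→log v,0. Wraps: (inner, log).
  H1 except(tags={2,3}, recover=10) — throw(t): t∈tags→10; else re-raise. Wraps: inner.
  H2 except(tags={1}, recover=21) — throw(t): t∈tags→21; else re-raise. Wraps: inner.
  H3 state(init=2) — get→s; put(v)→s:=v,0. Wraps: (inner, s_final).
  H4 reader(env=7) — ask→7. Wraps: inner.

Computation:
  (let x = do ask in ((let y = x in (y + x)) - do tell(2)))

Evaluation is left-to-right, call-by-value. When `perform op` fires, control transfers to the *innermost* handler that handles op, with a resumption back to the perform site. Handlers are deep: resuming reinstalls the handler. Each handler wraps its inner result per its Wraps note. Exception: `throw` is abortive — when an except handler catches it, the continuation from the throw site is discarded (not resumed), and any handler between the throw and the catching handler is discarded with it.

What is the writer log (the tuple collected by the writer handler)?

Evaluation trace:
ask @ H4 ⇒ 7
tell(2) @ H0 ⇒ log+=2
H0 returns (14, (2))
H1 returns (14, (2))
H2 returns (14, (2))
H3 returns ((14, (2)), 2)
H4 returns ((14, (2)), 2)
= ((14, (2)), 2)

Answer: (2)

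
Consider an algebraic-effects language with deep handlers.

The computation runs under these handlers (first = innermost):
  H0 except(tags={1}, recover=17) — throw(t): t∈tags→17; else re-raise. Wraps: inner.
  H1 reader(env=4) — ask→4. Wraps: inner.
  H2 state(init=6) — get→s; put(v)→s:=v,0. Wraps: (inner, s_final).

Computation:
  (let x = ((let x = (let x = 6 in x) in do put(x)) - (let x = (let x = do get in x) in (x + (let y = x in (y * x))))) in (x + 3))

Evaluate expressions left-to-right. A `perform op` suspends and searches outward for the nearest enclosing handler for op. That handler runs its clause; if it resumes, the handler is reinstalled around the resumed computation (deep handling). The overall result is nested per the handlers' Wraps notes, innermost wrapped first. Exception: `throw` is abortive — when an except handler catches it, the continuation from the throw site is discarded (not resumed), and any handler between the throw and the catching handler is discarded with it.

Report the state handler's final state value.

Answer: 6

Step-by-step:
put(6) @ H2 ⇒ s:=6
get @ H2 ⇒ 6
H0 returns -39
H1 returns -39
H2 returns (-39, 6)
= (-39, 6)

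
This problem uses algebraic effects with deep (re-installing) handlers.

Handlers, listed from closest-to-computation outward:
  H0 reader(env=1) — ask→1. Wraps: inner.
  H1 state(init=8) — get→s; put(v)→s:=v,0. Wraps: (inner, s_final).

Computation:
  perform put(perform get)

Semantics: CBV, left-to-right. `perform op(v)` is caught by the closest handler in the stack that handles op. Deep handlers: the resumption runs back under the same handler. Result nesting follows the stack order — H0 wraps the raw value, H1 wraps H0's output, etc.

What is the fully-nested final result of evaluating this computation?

Working:
get @ H1 ⇒ 8
put(8) @ H1 ⇒ s:=8
H0 returns 0
H1 returns (0, 8)
= (0, 8)

Answer: (0, 8)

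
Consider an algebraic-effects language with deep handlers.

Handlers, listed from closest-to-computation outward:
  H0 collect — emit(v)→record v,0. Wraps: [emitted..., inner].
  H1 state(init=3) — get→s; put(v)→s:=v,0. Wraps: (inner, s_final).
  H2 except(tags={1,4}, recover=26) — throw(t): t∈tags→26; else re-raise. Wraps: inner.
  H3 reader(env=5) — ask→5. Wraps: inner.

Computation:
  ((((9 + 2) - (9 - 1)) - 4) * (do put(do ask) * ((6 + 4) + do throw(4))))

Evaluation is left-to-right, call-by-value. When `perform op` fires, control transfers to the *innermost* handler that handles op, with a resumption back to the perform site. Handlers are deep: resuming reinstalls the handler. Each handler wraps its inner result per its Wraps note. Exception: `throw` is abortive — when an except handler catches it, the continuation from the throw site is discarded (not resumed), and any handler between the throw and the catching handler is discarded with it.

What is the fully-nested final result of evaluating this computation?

Answer: 26

Evaluation trace:
ask @ H3 ⇒ 5
put(5) @ H1 ⇒ s:=5
throw(4) @ H2 caught ⇒ 26
H3 returns 26
= 26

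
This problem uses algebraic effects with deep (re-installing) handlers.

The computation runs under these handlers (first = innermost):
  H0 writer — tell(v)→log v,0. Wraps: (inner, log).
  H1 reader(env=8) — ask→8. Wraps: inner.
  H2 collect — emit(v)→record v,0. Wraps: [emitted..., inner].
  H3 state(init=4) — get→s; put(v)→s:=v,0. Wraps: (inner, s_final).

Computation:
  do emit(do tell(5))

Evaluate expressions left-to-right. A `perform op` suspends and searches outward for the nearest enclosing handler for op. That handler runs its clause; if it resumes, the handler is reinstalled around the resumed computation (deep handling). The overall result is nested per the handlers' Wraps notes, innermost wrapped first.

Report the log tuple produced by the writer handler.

Answer: (5)

Working:
tell(5) @ H0 ⇒ log+=5
emit(0) @ H2 ⇒ out+=0
H0 returns (0, (5))
H1 returns (0, (5))
H2 returns [0, (0, (5))]
H3 returns ([0, (0, (5))], 4)
= ([0, (0, (5))], 4)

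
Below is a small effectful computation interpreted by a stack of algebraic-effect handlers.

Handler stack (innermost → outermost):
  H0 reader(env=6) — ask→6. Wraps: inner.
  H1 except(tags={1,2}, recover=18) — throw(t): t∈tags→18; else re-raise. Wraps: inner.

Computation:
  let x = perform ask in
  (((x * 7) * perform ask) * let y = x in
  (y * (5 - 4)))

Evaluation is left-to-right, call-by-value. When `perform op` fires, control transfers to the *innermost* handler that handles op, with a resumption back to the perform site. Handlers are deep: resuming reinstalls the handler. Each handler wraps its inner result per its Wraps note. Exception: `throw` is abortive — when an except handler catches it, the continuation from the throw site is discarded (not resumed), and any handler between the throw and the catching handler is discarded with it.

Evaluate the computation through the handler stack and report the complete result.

Answer: 1512

Step-by-step:
ask @ H0 ⇒ 6
ask @ H0 ⇒ 6
H0 returns 1512
H1 returns 1512
= 1512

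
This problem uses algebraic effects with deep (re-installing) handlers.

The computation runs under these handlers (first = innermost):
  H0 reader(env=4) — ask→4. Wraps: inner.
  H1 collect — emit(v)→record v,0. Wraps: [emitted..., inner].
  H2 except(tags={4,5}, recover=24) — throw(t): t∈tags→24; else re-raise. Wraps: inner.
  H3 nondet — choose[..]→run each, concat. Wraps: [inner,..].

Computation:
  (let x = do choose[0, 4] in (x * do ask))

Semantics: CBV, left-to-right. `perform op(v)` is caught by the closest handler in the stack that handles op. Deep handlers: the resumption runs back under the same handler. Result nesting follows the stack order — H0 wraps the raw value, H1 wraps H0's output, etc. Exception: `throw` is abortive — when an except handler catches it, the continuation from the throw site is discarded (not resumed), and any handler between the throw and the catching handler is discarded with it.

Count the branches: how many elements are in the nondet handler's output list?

Answer: 2

Working:
choose[0, 4] @ H3
  branch[0] choose=0:
    ask @ H0 ⇒ 4
    H0 returns 0
    H1 returns [0]
    H2 returns [0]
    H3 returns [[0]]
  branch[1] choose=4:
    ask @ H0 ⇒ 4
    H0 returns 16
    H1 returns [16]
    H2 returns [16]
    H3 returns [[16]]
= [[0], [16]]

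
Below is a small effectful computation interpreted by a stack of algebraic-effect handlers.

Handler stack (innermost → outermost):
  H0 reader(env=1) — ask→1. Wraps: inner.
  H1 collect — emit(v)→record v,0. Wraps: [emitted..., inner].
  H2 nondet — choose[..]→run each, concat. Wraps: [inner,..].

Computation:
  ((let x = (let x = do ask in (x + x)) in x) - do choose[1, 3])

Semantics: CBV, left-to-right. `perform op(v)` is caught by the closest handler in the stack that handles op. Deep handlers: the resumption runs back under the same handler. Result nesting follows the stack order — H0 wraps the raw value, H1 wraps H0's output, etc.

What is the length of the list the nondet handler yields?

Answer: 2

Working:
ask @ H0 ⇒ 1
choose[1, 3] @ H2
  branch[0] choose=1:
    H0 returns 1
    H1 returns [1]
    H2 returns [[1]]
  branch[1] choose=3:
    H0 returns -1
    H1 returns [-1]
    H2 returns [[-1]]
= [[1], [-1]]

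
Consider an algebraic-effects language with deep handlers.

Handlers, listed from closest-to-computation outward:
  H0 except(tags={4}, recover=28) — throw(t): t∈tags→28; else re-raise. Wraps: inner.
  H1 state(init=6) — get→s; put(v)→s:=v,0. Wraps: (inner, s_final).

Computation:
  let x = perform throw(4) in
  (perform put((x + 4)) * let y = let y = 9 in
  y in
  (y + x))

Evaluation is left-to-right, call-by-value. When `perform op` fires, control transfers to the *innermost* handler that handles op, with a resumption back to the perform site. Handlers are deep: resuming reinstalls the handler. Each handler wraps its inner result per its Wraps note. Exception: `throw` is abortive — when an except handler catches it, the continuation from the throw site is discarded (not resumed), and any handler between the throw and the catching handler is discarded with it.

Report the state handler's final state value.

Working:
throw(4) @ H0 caught ⇒ 28
H1 returns (28, 6)
= (28, 6)

Answer: 6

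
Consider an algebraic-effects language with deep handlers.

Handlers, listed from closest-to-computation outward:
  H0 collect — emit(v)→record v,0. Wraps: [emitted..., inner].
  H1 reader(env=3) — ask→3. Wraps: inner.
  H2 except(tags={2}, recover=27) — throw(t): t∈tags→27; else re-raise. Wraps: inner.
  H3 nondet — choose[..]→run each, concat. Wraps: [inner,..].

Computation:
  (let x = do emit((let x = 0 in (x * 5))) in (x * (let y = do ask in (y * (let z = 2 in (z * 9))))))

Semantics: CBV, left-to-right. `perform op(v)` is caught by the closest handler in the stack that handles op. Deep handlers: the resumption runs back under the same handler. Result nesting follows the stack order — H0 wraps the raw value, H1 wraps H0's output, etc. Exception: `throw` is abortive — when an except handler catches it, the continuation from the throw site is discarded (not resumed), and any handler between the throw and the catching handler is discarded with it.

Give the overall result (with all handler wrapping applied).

Answer: [[0, 0]]

Step-by-step:
emit(0) @ H0 ⇒ out+=0
ask @ H1 ⇒ 3
H0 returns [0, 0]
H1 returns [0, 0]
H2 returns [0, 0]
H3 returns [[0, 0]]
= [[0, 0]]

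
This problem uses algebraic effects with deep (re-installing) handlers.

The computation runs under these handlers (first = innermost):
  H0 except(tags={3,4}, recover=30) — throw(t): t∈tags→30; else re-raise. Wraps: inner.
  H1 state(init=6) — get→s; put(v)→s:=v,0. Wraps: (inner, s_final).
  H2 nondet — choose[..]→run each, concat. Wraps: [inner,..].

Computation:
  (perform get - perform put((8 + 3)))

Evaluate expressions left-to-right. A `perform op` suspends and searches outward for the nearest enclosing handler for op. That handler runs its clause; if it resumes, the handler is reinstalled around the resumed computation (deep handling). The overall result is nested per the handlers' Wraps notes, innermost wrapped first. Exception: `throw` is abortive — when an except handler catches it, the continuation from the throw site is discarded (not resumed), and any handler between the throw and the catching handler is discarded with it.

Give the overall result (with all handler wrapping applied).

Answer: [(6, 11)]

Evaluation trace:
get @ H1 ⇒ 6
put(11) @ H1 ⇒ s:=11
H0 returns 6
H1 returns (6, 11)
H2 returns [(6, 11)]
= [(6, 11)]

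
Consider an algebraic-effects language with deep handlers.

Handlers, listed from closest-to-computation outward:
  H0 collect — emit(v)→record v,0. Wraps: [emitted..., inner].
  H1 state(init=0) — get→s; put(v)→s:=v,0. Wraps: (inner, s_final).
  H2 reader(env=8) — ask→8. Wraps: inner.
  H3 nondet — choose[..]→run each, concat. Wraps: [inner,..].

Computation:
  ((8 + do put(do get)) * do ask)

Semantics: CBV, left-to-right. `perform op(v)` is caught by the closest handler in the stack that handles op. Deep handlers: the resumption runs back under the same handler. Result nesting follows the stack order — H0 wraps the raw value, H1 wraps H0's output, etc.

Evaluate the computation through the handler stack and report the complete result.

Answer: [([64], 0)]

Evaluation trace:
get @ H1 ⇒ 0
put(0) @ H1 ⇒ s:=0
ask @ H2 ⇒ 8
H0 returns [64]
H1 returns ([64], 0)
H2 returns ([64], 0)
H3 returns [([64], 0)]
= [([64], 0)]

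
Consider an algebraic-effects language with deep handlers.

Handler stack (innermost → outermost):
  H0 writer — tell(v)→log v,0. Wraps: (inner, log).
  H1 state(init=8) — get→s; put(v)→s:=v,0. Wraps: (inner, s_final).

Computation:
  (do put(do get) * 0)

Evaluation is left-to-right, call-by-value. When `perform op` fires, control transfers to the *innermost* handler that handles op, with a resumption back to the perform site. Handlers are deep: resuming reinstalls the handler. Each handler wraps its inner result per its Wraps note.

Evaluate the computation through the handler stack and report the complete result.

Answer: ((0, ()), 8)

Evaluation trace:
get @ H1 ⇒ 8
put(8) @ H1 ⇒ s:=8
H0 returns (0, ())
H1 returns ((0, ()), 8)
= ((0, ()), 8)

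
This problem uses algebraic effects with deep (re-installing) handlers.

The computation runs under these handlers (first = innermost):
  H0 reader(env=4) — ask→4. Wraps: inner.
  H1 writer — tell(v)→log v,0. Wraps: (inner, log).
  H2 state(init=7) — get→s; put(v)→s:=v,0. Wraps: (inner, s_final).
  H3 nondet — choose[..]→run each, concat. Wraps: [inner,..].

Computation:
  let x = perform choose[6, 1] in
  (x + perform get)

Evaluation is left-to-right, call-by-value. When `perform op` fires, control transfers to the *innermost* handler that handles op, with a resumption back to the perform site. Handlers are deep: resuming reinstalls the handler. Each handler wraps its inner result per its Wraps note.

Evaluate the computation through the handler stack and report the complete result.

Answer: [((13, ()), 7), ((8, ()), 7)]

Working:
choose[6, 1] @ H3
  branch[0] choose=6:
    get @ H2 ⇒ 7
    H0 returns 13
    H1 returns (13, ())
    H2 returns ((13, ()), 7)
    H3 returns [((13, ()), 7)]
  branch[1] choose=1:
    get @ H2 ⇒ 7
    H0 returns 8
    H1 returns (8, ())
    H2 returns ((8, ()), 7)
    H3 returns [((8, ()), 7)]
= [((13, ()), 7), ((8, ()), 7)]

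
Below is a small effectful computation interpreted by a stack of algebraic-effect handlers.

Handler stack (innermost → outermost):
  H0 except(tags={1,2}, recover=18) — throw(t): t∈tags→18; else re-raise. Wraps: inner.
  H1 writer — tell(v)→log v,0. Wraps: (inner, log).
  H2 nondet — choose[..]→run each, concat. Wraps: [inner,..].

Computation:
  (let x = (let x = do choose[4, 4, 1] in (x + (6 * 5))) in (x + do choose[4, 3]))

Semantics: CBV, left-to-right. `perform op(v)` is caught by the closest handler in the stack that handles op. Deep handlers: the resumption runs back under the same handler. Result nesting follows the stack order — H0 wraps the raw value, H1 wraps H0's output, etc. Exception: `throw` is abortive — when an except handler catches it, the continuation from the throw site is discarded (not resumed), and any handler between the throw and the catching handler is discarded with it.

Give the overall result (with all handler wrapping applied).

Step-by-step:
choose[4, 4, 1] @ H2
  branch[0] choose=4:
    choose[4, 3] @ H2
      branch[0] choose=4:
        H0 returns 38
        H1 returns (38, ())
        H2 returns [(38, ())]
      branch[1] choose=3:
        H0 returns 37
        H1 returns (37, ())
        H2 returns [(37, ())]
  branch[1] choose=4:
    choose[4, 3] @ H2
      branch[0] choose=4:
        H0 returns 38
        H1 returns (38, ())
        H2 returns [(38, ())]
      branch[1] choose=3:
        H0 returns 37
        H1 returns (37, ())
        H2 returns [(37, ())]
  branch[2] choose=1:
    choose[4, 3] @ H2
      branch[0] choose=4:
        H0 returns 35
        H1 returns (35, ())
        H2 returns [(35, ())]
      branch[1] choose=3:
        H0 returns 34
        H1 returns (34, ())
        H2 returns [(34, ())]
= [(38, ()), (37, ()), (38, ()), (37, ()), (35, ()), (34, ())]

Answer: [(38, ()), (37, ()), (38, ()), (37, ()), (35, ()), (34, ())]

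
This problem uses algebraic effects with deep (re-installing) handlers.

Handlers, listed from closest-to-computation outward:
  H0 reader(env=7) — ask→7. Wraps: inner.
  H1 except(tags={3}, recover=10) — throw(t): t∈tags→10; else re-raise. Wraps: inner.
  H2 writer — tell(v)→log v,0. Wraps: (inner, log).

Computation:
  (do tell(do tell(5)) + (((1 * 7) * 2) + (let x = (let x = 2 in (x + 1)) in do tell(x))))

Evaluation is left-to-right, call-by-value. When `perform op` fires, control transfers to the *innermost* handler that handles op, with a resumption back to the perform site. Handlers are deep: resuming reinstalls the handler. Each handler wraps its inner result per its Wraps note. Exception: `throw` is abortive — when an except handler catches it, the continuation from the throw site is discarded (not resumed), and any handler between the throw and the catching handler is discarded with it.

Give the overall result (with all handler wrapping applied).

Step-by-step:
tell(5) @ H2 ⇒ log+=5
tell(0) @ H2 ⇒ log+=0
tell(3) @ H2 ⇒ log+=3
H0 returns 14
H1 returns 14
H2 returns (14, (5, 0, 3))
= (14, (5, 0, 3))

Answer: (14, (5, 0, 3))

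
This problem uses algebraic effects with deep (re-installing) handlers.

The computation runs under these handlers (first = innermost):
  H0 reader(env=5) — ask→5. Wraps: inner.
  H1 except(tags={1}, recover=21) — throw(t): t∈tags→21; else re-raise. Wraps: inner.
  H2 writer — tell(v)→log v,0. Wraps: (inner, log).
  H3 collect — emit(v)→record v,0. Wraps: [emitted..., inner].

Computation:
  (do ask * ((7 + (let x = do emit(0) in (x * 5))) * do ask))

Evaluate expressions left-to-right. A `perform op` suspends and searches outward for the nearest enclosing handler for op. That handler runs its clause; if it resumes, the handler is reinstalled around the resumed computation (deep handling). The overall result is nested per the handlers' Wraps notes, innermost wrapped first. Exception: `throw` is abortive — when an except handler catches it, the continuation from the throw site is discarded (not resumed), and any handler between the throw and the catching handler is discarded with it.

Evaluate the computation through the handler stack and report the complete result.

Answer: [0, (175, ())]

Step-by-step:
ask @ H0 ⇒ 5
emit(0) @ H3 ⇒ out+=0
ask @ H0 ⇒ 5
H0 returns 175
H1 returns 175
H2 returns (175, ())
H3 returns [0, (175, ())]
= [0, (175, ())]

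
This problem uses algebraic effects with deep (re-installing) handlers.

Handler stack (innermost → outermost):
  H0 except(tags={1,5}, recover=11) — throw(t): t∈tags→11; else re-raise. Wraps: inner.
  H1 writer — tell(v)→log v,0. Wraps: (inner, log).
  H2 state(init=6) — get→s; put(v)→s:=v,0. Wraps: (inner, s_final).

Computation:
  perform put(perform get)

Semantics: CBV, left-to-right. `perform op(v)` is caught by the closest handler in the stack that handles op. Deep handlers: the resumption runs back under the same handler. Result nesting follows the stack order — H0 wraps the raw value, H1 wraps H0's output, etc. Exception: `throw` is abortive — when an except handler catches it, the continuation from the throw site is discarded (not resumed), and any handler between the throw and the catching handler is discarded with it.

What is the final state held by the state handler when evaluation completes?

Working:
get @ H2 ⇒ 6
put(6) @ H2 ⇒ s:=6
H0 returns 0
H1 returns (0, ())
H2 returns ((0, ()), 6)
= ((0, ()), 6)

Answer: 6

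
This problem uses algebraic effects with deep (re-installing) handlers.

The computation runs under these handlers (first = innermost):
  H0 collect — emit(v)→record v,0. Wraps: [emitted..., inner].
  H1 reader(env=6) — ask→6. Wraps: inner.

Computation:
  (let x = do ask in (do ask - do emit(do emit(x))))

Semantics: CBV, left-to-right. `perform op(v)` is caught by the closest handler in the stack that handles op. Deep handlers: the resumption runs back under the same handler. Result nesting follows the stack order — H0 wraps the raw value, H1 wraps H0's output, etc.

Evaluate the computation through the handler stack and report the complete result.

Answer: [6, 0, 6]

Working:
ask @ H1 ⇒ 6
ask @ H1 ⇒ 6
emit(6) @ H0 ⇒ out+=6
emit(0) @ H0 ⇒ out+=0
H0 returns [6, 0, 6]
H1 returns [6, 0, 6]
= [6, 0, 6]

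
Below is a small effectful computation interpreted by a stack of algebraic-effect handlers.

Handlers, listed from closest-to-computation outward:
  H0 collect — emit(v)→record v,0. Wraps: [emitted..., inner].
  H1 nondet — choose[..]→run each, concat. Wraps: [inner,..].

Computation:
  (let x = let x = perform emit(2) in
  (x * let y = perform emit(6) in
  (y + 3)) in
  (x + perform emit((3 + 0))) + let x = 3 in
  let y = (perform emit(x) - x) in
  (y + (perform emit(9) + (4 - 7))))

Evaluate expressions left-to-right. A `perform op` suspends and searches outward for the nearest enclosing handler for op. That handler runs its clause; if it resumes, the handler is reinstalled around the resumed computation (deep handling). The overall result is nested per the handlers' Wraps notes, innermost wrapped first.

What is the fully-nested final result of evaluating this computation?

Evaluation trace:
emit(2) @ H0 ⇒ out+=2
emit(6) @ H0 ⇒ out+=6
emit(3) @ H0 ⇒ out+=3
emit(3) @ H0 ⇒ out+=3
emit(9) @ H0 ⇒ out+=9
H0 returns [2, 6, 3, 3, 9, -6]
H1 returns [[2, 6, 3, 3, 9, -6]]
= [[2, 6, 3, 3, 9, -6]]

Answer: [[2, 6, 3, 3, 9, -6]]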